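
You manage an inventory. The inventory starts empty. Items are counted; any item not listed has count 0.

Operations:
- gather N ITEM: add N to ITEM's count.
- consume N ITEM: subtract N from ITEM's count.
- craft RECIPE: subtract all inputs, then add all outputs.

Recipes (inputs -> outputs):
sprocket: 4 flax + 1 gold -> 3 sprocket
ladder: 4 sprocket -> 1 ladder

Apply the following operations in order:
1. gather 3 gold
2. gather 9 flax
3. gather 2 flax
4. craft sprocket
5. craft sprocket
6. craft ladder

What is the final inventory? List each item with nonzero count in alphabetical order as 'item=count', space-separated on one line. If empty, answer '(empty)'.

Answer: flax=3 gold=1 ladder=1 sprocket=2

Derivation:
After 1 (gather 3 gold): gold=3
After 2 (gather 9 flax): flax=9 gold=3
After 3 (gather 2 flax): flax=11 gold=3
After 4 (craft sprocket): flax=7 gold=2 sprocket=3
After 5 (craft sprocket): flax=3 gold=1 sprocket=6
After 6 (craft ladder): flax=3 gold=1 ladder=1 sprocket=2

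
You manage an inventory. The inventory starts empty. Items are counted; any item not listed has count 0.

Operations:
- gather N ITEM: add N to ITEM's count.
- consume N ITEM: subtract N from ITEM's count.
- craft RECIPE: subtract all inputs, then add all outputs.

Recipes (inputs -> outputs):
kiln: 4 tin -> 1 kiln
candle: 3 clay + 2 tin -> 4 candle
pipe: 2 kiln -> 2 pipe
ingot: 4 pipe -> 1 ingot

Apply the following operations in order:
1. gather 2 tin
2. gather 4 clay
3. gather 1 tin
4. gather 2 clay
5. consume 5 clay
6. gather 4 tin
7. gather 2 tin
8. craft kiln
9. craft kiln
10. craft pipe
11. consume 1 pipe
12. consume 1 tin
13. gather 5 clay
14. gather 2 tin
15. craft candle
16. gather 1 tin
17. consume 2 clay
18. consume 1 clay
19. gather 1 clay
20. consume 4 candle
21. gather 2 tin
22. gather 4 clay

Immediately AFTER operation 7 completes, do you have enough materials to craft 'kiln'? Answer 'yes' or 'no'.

Answer: yes

Derivation:
After 1 (gather 2 tin): tin=2
After 2 (gather 4 clay): clay=4 tin=2
After 3 (gather 1 tin): clay=4 tin=3
After 4 (gather 2 clay): clay=6 tin=3
After 5 (consume 5 clay): clay=1 tin=3
After 6 (gather 4 tin): clay=1 tin=7
After 7 (gather 2 tin): clay=1 tin=9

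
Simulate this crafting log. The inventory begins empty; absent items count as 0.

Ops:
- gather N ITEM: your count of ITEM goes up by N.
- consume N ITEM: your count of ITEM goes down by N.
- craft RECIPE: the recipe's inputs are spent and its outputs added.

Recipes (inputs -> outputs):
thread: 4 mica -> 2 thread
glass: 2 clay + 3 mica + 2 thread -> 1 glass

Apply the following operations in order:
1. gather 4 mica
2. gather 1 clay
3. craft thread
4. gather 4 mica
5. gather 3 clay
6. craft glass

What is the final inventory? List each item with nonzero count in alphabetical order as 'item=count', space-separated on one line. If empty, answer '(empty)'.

After 1 (gather 4 mica): mica=4
After 2 (gather 1 clay): clay=1 mica=4
After 3 (craft thread): clay=1 thread=2
After 4 (gather 4 mica): clay=1 mica=4 thread=2
After 5 (gather 3 clay): clay=4 mica=4 thread=2
After 6 (craft glass): clay=2 glass=1 mica=1

Answer: clay=2 glass=1 mica=1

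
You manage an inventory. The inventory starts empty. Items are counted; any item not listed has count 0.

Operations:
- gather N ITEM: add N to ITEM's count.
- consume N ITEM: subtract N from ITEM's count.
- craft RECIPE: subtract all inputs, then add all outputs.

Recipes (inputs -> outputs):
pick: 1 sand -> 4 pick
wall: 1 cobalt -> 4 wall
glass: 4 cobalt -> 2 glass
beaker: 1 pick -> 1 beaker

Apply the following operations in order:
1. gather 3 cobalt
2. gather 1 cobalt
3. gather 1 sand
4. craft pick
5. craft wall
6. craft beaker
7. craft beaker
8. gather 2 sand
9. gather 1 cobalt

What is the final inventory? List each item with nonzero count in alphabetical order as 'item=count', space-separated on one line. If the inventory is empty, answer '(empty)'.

After 1 (gather 3 cobalt): cobalt=3
After 2 (gather 1 cobalt): cobalt=4
After 3 (gather 1 sand): cobalt=4 sand=1
After 4 (craft pick): cobalt=4 pick=4
After 5 (craft wall): cobalt=3 pick=4 wall=4
After 6 (craft beaker): beaker=1 cobalt=3 pick=3 wall=4
After 7 (craft beaker): beaker=2 cobalt=3 pick=2 wall=4
After 8 (gather 2 sand): beaker=2 cobalt=3 pick=2 sand=2 wall=4
After 9 (gather 1 cobalt): beaker=2 cobalt=4 pick=2 sand=2 wall=4

Answer: beaker=2 cobalt=4 pick=2 sand=2 wall=4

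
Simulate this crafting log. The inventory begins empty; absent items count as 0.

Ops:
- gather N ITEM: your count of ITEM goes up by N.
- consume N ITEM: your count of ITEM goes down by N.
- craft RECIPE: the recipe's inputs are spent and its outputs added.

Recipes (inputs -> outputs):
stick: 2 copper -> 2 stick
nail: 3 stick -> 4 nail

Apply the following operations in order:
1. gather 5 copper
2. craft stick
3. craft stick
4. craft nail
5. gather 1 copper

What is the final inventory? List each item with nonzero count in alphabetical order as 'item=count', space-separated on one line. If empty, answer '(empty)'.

After 1 (gather 5 copper): copper=5
After 2 (craft stick): copper=3 stick=2
After 3 (craft stick): copper=1 stick=4
After 4 (craft nail): copper=1 nail=4 stick=1
After 5 (gather 1 copper): copper=2 nail=4 stick=1

Answer: copper=2 nail=4 stick=1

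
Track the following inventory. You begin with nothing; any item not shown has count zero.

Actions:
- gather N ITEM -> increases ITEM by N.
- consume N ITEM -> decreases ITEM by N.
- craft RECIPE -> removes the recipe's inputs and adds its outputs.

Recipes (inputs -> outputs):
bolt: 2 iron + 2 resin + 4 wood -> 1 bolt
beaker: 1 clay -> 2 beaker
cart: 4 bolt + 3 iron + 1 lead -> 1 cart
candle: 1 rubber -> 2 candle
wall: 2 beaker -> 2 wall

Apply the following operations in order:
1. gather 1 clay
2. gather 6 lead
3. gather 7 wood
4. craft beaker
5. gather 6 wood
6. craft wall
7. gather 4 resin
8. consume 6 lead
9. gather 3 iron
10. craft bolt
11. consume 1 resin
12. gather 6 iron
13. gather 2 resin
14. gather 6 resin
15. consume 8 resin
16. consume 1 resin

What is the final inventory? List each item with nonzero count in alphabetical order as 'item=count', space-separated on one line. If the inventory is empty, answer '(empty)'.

After 1 (gather 1 clay): clay=1
After 2 (gather 6 lead): clay=1 lead=6
After 3 (gather 7 wood): clay=1 lead=6 wood=7
After 4 (craft beaker): beaker=2 lead=6 wood=7
After 5 (gather 6 wood): beaker=2 lead=6 wood=13
After 6 (craft wall): lead=6 wall=2 wood=13
After 7 (gather 4 resin): lead=6 resin=4 wall=2 wood=13
After 8 (consume 6 lead): resin=4 wall=2 wood=13
After 9 (gather 3 iron): iron=3 resin=4 wall=2 wood=13
After 10 (craft bolt): bolt=1 iron=1 resin=2 wall=2 wood=9
After 11 (consume 1 resin): bolt=1 iron=1 resin=1 wall=2 wood=9
After 12 (gather 6 iron): bolt=1 iron=7 resin=1 wall=2 wood=9
After 13 (gather 2 resin): bolt=1 iron=7 resin=3 wall=2 wood=9
After 14 (gather 6 resin): bolt=1 iron=7 resin=9 wall=2 wood=9
After 15 (consume 8 resin): bolt=1 iron=7 resin=1 wall=2 wood=9
After 16 (consume 1 resin): bolt=1 iron=7 wall=2 wood=9

Answer: bolt=1 iron=7 wall=2 wood=9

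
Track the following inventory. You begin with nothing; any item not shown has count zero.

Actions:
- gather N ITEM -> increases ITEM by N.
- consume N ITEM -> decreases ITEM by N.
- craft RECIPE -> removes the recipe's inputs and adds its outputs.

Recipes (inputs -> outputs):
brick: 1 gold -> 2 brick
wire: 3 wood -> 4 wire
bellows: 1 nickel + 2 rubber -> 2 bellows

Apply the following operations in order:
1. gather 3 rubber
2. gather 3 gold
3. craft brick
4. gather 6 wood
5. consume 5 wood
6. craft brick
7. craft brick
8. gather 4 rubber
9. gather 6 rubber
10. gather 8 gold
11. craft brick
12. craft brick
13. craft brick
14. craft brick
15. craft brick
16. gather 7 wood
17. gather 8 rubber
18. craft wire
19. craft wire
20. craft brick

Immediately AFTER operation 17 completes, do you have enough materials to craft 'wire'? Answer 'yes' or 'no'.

Answer: yes

Derivation:
After 1 (gather 3 rubber): rubber=3
After 2 (gather 3 gold): gold=3 rubber=3
After 3 (craft brick): brick=2 gold=2 rubber=3
After 4 (gather 6 wood): brick=2 gold=2 rubber=3 wood=6
After 5 (consume 5 wood): brick=2 gold=2 rubber=3 wood=1
After 6 (craft brick): brick=4 gold=1 rubber=3 wood=1
After 7 (craft brick): brick=6 rubber=3 wood=1
After 8 (gather 4 rubber): brick=6 rubber=7 wood=1
After 9 (gather 6 rubber): brick=6 rubber=13 wood=1
After 10 (gather 8 gold): brick=6 gold=8 rubber=13 wood=1
After 11 (craft brick): brick=8 gold=7 rubber=13 wood=1
After 12 (craft brick): brick=10 gold=6 rubber=13 wood=1
After 13 (craft brick): brick=12 gold=5 rubber=13 wood=1
After 14 (craft brick): brick=14 gold=4 rubber=13 wood=1
After 15 (craft brick): brick=16 gold=3 rubber=13 wood=1
After 16 (gather 7 wood): brick=16 gold=3 rubber=13 wood=8
After 17 (gather 8 rubber): brick=16 gold=3 rubber=21 wood=8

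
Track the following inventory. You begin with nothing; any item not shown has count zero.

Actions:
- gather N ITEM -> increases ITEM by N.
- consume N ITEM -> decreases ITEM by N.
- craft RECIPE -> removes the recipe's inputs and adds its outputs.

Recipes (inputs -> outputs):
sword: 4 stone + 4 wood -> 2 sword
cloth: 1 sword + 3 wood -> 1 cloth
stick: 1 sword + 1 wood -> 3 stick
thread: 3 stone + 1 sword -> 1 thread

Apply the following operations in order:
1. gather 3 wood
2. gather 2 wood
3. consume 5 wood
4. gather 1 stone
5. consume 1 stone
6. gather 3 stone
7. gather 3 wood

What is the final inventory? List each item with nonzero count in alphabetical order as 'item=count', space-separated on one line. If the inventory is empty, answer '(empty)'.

Answer: stone=3 wood=3

Derivation:
After 1 (gather 3 wood): wood=3
After 2 (gather 2 wood): wood=5
After 3 (consume 5 wood): (empty)
After 4 (gather 1 stone): stone=1
After 5 (consume 1 stone): (empty)
After 6 (gather 3 stone): stone=3
After 7 (gather 3 wood): stone=3 wood=3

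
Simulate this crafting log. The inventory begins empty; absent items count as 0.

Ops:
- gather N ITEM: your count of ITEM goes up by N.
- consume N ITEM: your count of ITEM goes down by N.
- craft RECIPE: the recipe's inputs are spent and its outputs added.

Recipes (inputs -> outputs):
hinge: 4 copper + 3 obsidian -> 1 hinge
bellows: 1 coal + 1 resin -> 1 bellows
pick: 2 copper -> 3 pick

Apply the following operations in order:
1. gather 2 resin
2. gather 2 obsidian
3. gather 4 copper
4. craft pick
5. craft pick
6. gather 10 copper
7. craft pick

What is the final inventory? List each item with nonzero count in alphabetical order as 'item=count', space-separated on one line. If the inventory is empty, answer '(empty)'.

After 1 (gather 2 resin): resin=2
After 2 (gather 2 obsidian): obsidian=2 resin=2
After 3 (gather 4 copper): copper=4 obsidian=2 resin=2
After 4 (craft pick): copper=2 obsidian=2 pick=3 resin=2
After 5 (craft pick): obsidian=2 pick=6 resin=2
After 6 (gather 10 copper): copper=10 obsidian=2 pick=6 resin=2
After 7 (craft pick): copper=8 obsidian=2 pick=9 resin=2

Answer: copper=8 obsidian=2 pick=9 resin=2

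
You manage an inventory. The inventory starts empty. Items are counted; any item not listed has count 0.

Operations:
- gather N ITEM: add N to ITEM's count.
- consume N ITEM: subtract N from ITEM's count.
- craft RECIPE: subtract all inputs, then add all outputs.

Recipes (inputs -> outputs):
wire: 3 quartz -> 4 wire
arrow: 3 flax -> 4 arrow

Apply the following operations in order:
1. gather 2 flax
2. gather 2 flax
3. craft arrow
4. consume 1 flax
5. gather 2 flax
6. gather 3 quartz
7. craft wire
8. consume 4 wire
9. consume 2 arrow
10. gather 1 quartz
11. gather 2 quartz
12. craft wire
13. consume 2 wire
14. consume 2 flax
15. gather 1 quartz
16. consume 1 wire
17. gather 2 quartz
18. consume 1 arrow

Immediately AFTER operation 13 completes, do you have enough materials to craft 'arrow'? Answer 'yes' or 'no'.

Answer: no

Derivation:
After 1 (gather 2 flax): flax=2
After 2 (gather 2 flax): flax=4
After 3 (craft arrow): arrow=4 flax=1
After 4 (consume 1 flax): arrow=4
After 5 (gather 2 flax): arrow=4 flax=2
After 6 (gather 3 quartz): arrow=4 flax=2 quartz=3
After 7 (craft wire): arrow=4 flax=2 wire=4
After 8 (consume 4 wire): arrow=4 flax=2
After 9 (consume 2 arrow): arrow=2 flax=2
After 10 (gather 1 quartz): arrow=2 flax=2 quartz=1
After 11 (gather 2 quartz): arrow=2 flax=2 quartz=3
After 12 (craft wire): arrow=2 flax=2 wire=4
After 13 (consume 2 wire): arrow=2 flax=2 wire=2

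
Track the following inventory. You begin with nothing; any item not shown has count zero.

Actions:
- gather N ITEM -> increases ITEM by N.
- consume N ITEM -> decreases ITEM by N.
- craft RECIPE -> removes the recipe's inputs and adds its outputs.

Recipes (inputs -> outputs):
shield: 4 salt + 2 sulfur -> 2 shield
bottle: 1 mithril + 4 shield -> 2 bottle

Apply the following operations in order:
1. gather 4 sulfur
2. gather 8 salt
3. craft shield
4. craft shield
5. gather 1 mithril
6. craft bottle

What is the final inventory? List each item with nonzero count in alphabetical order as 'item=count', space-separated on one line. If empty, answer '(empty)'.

After 1 (gather 4 sulfur): sulfur=4
After 2 (gather 8 salt): salt=8 sulfur=4
After 3 (craft shield): salt=4 shield=2 sulfur=2
After 4 (craft shield): shield=4
After 5 (gather 1 mithril): mithril=1 shield=4
After 6 (craft bottle): bottle=2

Answer: bottle=2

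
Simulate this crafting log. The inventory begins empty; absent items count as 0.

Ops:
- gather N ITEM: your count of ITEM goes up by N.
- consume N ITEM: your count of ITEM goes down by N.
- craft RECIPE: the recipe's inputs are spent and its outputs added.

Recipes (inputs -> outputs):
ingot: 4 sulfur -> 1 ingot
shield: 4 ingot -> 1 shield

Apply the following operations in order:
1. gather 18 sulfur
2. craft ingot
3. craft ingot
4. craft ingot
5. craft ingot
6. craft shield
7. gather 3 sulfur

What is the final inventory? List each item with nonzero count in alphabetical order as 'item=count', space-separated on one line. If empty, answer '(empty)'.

Answer: shield=1 sulfur=5

Derivation:
After 1 (gather 18 sulfur): sulfur=18
After 2 (craft ingot): ingot=1 sulfur=14
After 3 (craft ingot): ingot=2 sulfur=10
After 4 (craft ingot): ingot=3 sulfur=6
After 5 (craft ingot): ingot=4 sulfur=2
After 6 (craft shield): shield=1 sulfur=2
After 7 (gather 3 sulfur): shield=1 sulfur=5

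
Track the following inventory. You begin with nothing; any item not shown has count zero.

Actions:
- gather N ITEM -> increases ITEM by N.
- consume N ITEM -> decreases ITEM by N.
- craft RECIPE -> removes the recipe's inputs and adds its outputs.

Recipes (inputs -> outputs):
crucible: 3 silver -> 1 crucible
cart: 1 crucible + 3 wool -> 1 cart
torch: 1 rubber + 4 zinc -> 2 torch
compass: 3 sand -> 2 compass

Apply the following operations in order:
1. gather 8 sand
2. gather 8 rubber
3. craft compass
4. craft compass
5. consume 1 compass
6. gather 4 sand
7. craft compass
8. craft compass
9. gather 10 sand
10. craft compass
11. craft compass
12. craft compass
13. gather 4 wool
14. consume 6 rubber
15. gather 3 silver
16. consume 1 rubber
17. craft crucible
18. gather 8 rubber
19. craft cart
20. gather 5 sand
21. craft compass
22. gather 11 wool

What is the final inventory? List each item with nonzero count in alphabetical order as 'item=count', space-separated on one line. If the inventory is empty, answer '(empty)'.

Answer: cart=1 compass=15 rubber=9 sand=3 wool=12

Derivation:
After 1 (gather 8 sand): sand=8
After 2 (gather 8 rubber): rubber=8 sand=8
After 3 (craft compass): compass=2 rubber=8 sand=5
After 4 (craft compass): compass=4 rubber=8 sand=2
After 5 (consume 1 compass): compass=3 rubber=8 sand=2
After 6 (gather 4 sand): compass=3 rubber=8 sand=6
After 7 (craft compass): compass=5 rubber=8 sand=3
After 8 (craft compass): compass=7 rubber=8
After 9 (gather 10 sand): compass=7 rubber=8 sand=10
After 10 (craft compass): compass=9 rubber=8 sand=7
After 11 (craft compass): compass=11 rubber=8 sand=4
After 12 (craft compass): compass=13 rubber=8 sand=1
After 13 (gather 4 wool): compass=13 rubber=8 sand=1 wool=4
After 14 (consume 6 rubber): compass=13 rubber=2 sand=1 wool=4
After 15 (gather 3 silver): compass=13 rubber=2 sand=1 silver=3 wool=4
After 16 (consume 1 rubber): compass=13 rubber=1 sand=1 silver=3 wool=4
After 17 (craft crucible): compass=13 crucible=1 rubber=1 sand=1 wool=4
After 18 (gather 8 rubber): compass=13 crucible=1 rubber=9 sand=1 wool=4
After 19 (craft cart): cart=1 compass=13 rubber=9 sand=1 wool=1
After 20 (gather 5 sand): cart=1 compass=13 rubber=9 sand=6 wool=1
After 21 (craft compass): cart=1 compass=15 rubber=9 sand=3 wool=1
After 22 (gather 11 wool): cart=1 compass=15 rubber=9 sand=3 wool=12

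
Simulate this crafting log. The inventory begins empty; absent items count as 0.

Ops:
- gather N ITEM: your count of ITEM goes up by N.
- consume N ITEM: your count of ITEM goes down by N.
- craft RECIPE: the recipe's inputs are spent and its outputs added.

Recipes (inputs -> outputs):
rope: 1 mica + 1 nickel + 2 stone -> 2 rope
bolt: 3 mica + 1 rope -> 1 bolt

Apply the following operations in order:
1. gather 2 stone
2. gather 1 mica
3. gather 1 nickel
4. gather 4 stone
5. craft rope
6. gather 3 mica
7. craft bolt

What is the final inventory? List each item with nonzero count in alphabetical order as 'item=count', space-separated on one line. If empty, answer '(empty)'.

Answer: bolt=1 rope=1 stone=4

Derivation:
After 1 (gather 2 stone): stone=2
After 2 (gather 1 mica): mica=1 stone=2
After 3 (gather 1 nickel): mica=1 nickel=1 stone=2
After 4 (gather 4 stone): mica=1 nickel=1 stone=6
After 5 (craft rope): rope=2 stone=4
After 6 (gather 3 mica): mica=3 rope=2 stone=4
After 7 (craft bolt): bolt=1 rope=1 stone=4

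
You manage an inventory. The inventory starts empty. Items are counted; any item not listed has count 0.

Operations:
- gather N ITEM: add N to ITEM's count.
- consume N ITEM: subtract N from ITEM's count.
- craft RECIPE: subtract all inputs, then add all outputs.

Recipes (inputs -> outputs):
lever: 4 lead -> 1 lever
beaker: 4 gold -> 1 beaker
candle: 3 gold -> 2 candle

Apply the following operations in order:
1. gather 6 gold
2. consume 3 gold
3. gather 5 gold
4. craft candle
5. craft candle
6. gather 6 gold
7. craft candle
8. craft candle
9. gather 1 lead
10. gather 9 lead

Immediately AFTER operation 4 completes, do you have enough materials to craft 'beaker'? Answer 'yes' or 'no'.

After 1 (gather 6 gold): gold=6
After 2 (consume 3 gold): gold=3
After 3 (gather 5 gold): gold=8
After 4 (craft candle): candle=2 gold=5

Answer: yes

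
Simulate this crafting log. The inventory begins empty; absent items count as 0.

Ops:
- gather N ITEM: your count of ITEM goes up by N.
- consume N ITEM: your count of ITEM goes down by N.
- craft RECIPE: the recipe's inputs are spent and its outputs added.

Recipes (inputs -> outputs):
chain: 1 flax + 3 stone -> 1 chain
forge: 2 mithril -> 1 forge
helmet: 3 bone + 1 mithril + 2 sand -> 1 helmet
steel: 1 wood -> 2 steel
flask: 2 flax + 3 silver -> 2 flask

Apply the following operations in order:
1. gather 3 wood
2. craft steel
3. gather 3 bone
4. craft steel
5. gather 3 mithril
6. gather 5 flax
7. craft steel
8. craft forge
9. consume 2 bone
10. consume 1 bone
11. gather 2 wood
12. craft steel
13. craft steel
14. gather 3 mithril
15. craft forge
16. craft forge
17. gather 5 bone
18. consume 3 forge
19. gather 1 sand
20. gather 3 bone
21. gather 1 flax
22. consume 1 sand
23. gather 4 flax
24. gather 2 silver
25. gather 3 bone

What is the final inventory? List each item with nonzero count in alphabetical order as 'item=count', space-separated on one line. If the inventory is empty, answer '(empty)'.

After 1 (gather 3 wood): wood=3
After 2 (craft steel): steel=2 wood=2
After 3 (gather 3 bone): bone=3 steel=2 wood=2
After 4 (craft steel): bone=3 steel=4 wood=1
After 5 (gather 3 mithril): bone=3 mithril=3 steel=4 wood=1
After 6 (gather 5 flax): bone=3 flax=5 mithril=3 steel=4 wood=1
After 7 (craft steel): bone=3 flax=5 mithril=3 steel=6
After 8 (craft forge): bone=3 flax=5 forge=1 mithril=1 steel=6
After 9 (consume 2 bone): bone=1 flax=5 forge=1 mithril=1 steel=6
After 10 (consume 1 bone): flax=5 forge=1 mithril=1 steel=6
After 11 (gather 2 wood): flax=5 forge=1 mithril=1 steel=6 wood=2
After 12 (craft steel): flax=5 forge=1 mithril=1 steel=8 wood=1
After 13 (craft steel): flax=5 forge=1 mithril=1 steel=10
After 14 (gather 3 mithril): flax=5 forge=1 mithril=4 steel=10
After 15 (craft forge): flax=5 forge=2 mithril=2 steel=10
After 16 (craft forge): flax=5 forge=3 steel=10
After 17 (gather 5 bone): bone=5 flax=5 forge=3 steel=10
After 18 (consume 3 forge): bone=5 flax=5 steel=10
After 19 (gather 1 sand): bone=5 flax=5 sand=1 steel=10
After 20 (gather 3 bone): bone=8 flax=5 sand=1 steel=10
After 21 (gather 1 flax): bone=8 flax=6 sand=1 steel=10
After 22 (consume 1 sand): bone=8 flax=6 steel=10
After 23 (gather 4 flax): bone=8 flax=10 steel=10
After 24 (gather 2 silver): bone=8 flax=10 silver=2 steel=10
After 25 (gather 3 bone): bone=11 flax=10 silver=2 steel=10

Answer: bone=11 flax=10 silver=2 steel=10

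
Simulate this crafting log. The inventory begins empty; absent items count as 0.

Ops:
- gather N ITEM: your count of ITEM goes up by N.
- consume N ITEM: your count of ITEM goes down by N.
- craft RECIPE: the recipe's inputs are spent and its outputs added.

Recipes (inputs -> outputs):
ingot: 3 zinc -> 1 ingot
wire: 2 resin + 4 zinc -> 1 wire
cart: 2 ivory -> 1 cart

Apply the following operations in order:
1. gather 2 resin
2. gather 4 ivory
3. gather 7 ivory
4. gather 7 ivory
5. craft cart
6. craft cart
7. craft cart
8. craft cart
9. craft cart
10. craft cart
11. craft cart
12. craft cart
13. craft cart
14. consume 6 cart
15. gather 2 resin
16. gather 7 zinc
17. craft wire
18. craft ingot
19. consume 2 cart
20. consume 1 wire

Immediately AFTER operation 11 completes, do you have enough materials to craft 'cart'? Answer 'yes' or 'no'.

Answer: yes

Derivation:
After 1 (gather 2 resin): resin=2
After 2 (gather 4 ivory): ivory=4 resin=2
After 3 (gather 7 ivory): ivory=11 resin=2
After 4 (gather 7 ivory): ivory=18 resin=2
After 5 (craft cart): cart=1 ivory=16 resin=2
After 6 (craft cart): cart=2 ivory=14 resin=2
After 7 (craft cart): cart=3 ivory=12 resin=2
After 8 (craft cart): cart=4 ivory=10 resin=2
After 9 (craft cart): cart=5 ivory=8 resin=2
After 10 (craft cart): cart=6 ivory=6 resin=2
After 11 (craft cart): cart=7 ivory=4 resin=2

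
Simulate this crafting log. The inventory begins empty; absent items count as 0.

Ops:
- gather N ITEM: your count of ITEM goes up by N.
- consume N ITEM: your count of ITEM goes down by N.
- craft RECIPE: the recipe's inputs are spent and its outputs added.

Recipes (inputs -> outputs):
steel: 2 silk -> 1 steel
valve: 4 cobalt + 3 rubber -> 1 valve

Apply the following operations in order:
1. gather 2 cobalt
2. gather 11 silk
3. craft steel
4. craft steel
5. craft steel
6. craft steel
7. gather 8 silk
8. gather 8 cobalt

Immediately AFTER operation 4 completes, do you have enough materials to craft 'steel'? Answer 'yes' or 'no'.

After 1 (gather 2 cobalt): cobalt=2
After 2 (gather 11 silk): cobalt=2 silk=11
After 3 (craft steel): cobalt=2 silk=9 steel=1
After 4 (craft steel): cobalt=2 silk=7 steel=2

Answer: yes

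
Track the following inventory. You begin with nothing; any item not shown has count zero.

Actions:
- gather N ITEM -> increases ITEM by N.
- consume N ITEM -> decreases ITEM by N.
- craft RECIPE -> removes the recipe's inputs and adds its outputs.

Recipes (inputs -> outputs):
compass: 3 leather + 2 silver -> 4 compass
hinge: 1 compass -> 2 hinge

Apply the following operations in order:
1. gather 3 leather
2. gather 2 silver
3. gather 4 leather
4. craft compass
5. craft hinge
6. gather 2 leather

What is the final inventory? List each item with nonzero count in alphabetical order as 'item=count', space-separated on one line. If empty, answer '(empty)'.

After 1 (gather 3 leather): leather=3
After 2 (gather 2 silver): leather=3 silver=2
After 3 (gather 4 leather): leather=7 silver=2
After 4 (craft compass): compass=4 leather=4
After 5 (craft hinge): compass=3 hinge=2 leather=4
After 6 (gather 2 leather): compass=3 hinge=2 leather=6

Answer: compass=3 hinge=2 leather=6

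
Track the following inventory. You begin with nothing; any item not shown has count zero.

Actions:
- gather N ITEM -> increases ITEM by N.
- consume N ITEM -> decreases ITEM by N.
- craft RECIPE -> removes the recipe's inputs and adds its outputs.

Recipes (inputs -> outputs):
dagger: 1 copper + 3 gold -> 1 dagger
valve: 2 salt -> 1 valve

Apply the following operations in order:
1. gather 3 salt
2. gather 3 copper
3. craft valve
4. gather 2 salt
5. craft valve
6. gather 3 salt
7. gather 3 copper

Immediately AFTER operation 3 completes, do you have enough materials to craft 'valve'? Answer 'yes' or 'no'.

Answer: no

Derivation:
After 1 (gather 3 salt): salt=3
After 2 (gather 3 copper): copper=3 salt=3
After 3 (craft valve): copper=3 salt=1 valve=1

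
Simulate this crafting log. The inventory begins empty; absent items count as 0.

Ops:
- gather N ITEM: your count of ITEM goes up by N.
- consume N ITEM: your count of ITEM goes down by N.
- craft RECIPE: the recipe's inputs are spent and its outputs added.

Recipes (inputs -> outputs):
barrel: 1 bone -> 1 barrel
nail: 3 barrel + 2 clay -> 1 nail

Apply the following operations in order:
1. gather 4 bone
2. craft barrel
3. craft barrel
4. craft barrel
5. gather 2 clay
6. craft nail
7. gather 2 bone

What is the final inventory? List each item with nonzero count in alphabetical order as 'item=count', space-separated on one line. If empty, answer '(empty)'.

After 1 (gather 4 bone): bone=4
After 2 (craft barrel): barrel=1 bone=3
After 3 (craft barrel): barrel=2 bone=2
After 4 (craft barrel): barrel=3 bone=1
After 5 (gather 2 clay): barrel=3 bone=1 clay=2
After 6 (craft nail): bone=1 nail=1
After 7 (gather 2 bone): bone=3 nail=1

Answer: bone=3 nail=1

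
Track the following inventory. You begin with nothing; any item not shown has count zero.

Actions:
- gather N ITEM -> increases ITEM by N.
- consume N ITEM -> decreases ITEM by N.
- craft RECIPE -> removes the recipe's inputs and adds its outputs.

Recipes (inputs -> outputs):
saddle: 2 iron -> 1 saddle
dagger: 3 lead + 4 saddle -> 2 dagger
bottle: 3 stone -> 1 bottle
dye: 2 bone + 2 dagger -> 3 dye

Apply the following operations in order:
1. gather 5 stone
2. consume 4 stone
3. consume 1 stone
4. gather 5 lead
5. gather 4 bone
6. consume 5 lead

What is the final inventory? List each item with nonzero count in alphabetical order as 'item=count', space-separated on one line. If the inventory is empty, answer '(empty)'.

Answer: bone=4

Derivation:
After 1 (gather 5 stone): stone=5
After 2 (consume 4 stone): stone=1
After 3 (consume 1 stone): (empty)
After 4 (gather 5 lead): lead=5
After 5 (gather 4 bone): bone=4 lead=5
After 6 (consume 5 lead): bone=4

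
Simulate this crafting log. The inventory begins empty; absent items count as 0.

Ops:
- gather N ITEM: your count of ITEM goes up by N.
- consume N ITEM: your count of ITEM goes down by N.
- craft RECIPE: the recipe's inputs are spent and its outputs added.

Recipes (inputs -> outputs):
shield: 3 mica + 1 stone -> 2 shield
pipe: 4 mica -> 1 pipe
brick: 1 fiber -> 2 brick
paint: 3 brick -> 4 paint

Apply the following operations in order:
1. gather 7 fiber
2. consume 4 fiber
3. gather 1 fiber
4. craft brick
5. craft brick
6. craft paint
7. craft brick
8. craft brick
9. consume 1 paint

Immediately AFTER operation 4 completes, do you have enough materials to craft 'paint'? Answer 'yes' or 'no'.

Answer: no

Derivation:
After 1 (gather 7 fiber): fiber=7
After 2 (consume 4 fiber): fiber=3
After 3 (gather 1 fiber): fiber=4
After 4 (craft brick): brick=2 fiber=3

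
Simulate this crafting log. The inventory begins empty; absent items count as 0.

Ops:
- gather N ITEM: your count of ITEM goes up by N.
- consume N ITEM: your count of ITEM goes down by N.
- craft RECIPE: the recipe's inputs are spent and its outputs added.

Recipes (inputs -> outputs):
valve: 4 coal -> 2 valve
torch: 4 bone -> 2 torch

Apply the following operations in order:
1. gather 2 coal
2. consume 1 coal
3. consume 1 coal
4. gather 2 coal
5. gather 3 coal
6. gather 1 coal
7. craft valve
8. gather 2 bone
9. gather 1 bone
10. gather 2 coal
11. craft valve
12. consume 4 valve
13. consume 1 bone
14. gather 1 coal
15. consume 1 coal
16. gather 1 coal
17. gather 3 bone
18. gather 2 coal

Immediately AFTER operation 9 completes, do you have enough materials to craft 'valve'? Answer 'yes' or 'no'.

After 1 (gather 2 coal): coal=2
After 2 (consume 1 coal): coal=1
After 3 (consume 1 coal): (empty)
After 4 (gather 2 coal): coal=2
After 5 (gather 3 coal): coal=5
After 6 (gather 1 coal): coal=6
After 7 (craft valve): coal=2 valve=2
After 8 (gather 2 bone): bone=2 coal=2 valve=2
After 9 (gather 1 bone): bone=3 coal=2 valve=2

Answer: no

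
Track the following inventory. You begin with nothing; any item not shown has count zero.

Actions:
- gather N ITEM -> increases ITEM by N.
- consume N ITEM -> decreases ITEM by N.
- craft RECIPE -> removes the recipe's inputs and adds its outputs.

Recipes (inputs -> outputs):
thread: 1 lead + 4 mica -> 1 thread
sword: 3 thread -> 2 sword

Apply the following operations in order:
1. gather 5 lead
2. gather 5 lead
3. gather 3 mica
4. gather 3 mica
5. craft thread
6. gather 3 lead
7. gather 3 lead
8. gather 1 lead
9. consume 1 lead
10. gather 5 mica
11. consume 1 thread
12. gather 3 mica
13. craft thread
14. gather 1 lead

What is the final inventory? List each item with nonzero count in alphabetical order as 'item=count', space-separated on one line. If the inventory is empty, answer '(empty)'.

Answer: lead=15 mica=6 thread=1

Derivation:
After 1 (gather 5 lead): lead=5
After 2 (gather 5 lead): lead=10
After 3 (gather 3 mica): lead=10 mica=3
After 4 (gather 3 mica): lead=10 mica=6
After 5 (craft thread): lead=9 mica=2 thread=1
After 6 (gather 3 lead): lead=12 mica=2 thread=1
After 7 (gather 3 lead): lead=15 mica=2 thread=1
After 8 (gather 1 lead): lead=16 mica=2 thread=1
After 9 (consume 1 lead): lead=15 mica=2 thread=1
After 10 (gather 5 mica): lead=15 mica=7 thread=1
After 11 (consume 1 thread): lead=15 mica=7
After 12 (gather 3 mica): lead=15 mica=10
After 13 (craft thread): lead=14 mica=6 thread=1
After 14 (gather 1 lead): lead=15 mica=6 thread=1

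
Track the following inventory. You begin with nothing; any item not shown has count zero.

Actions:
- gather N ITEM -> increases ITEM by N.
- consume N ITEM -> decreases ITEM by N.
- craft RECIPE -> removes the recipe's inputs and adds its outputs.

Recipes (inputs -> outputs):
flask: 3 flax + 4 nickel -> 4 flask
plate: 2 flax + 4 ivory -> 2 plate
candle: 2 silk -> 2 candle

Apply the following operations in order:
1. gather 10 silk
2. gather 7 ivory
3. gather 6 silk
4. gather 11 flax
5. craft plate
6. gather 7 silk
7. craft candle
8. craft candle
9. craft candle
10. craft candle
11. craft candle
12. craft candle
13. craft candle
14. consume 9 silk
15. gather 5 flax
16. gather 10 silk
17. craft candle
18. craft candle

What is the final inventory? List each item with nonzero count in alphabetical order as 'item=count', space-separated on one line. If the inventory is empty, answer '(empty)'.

Answer: candle=18 flax=14 ivory=3 plate=2 silk=6

Derivation:
After 1 (gather 10 silk): silk=10
After 2 (gather 7 ivory): ivory=7 silk=10
After 3 (gather 6 silk): ivory=7 silk=16
After 4 (gather 11 flax): flax=11 ivory=7 silk=16
After 5 (craft plate): flax=9 ivory=3 plate=2 silk=16
After 6 (gather 7 silk): flax=9 ivory=3 plate=2 silk=23
After 7 (craft candle): candle=2 flax=9 ivory=3 plate=2 silk=21
After 8 (craft candle): candle=4 flax=9 ivory=3 plate=2 silk=19
After 9 (craft candle): candle=6 flax=9 ivory=3 plate=2 silk=17
After 10 (craft candle): candle=8 flax=9 ivory=3 plate=2 silk=15
After 11 (craft candle): candle=10 flax=9 ivory=3 plate=2 silk=13
After 12 (craft candle): candle=12 flax=9 ivory=3 plate=2 silk=11
After 13 (craft candle): candle=14 flax=9 ivory=3 plate=2 silk=9
After 14 (consume 9 silk): candle=14 flax=9 ivory=3 plate=2
After 15 (gather 5 flax): candle=14 flax=14 ivory=3 plate=2
After 16 (gather 10 silk): candle=14 flax=14 ivory=3 plate=2 silk=10
After 17 (craft candle): candle=16 flax=14 ivory=3 plate=2 silk=8
After 18 (craft candle): candle=18 flax=14 ivory=3 plate=2 silk=6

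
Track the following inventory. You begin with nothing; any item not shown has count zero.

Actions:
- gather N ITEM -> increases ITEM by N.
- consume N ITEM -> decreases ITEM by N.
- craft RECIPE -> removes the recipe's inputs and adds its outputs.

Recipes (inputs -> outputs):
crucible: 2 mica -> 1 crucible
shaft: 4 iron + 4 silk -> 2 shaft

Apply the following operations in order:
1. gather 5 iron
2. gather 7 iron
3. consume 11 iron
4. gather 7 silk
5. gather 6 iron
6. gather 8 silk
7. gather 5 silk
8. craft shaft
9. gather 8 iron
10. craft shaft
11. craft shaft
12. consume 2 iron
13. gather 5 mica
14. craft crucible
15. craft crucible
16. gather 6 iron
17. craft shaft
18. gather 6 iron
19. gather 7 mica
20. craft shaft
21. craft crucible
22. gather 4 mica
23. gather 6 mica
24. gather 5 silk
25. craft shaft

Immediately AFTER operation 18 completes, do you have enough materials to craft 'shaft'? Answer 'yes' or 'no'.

Answer: yes

Derivation:
After 1 (gather 5 iron): iron=5
After 2 (gather 7 iron): iron=12
After 3 (consume 11 iron): iron=1
After 4 (gather 7 silk): iron=1 silk=7
After 5 (gather 6 iron): iron=7 silk=7
After 6 (gather 8 silk): iron=7 silk=15
After 7 (gather 5 silk): iron=7 silk=20
After 8 (craft shaft): iron=3 shaft=2 silk=16
After 9 (gather 8 iron): iron=11 shaft=2 silk=16
After 10 (craft shaft): iron=7 shaft=4 silk=12
After 11 (craft shaft): iron=3 shaft=6 silk=8
After 12 (consume 2 iron): iron=1 shaft=6 silk=8
After 13 (gather 5 mica): iron=1 mica=5 shaft=6 silk=8
After 14 (craft crucible): crucible=1 iron=1 mica=3 shaft=6 silk=8
After 15 (craft crucible): crucible=2 iron=1 mica=1 shaft=6 silk=8
After 16 (gather 6 iron): crucible=2 iron=7 mica=1 shaft=6 silk=8
After 17 (craft shaft): crucible=2 iron=3 mica=1 shaft=8 silk=4
After 18 (gather 6 iron): crucible=2 iron=9 mica=1 shaft=8 silk=4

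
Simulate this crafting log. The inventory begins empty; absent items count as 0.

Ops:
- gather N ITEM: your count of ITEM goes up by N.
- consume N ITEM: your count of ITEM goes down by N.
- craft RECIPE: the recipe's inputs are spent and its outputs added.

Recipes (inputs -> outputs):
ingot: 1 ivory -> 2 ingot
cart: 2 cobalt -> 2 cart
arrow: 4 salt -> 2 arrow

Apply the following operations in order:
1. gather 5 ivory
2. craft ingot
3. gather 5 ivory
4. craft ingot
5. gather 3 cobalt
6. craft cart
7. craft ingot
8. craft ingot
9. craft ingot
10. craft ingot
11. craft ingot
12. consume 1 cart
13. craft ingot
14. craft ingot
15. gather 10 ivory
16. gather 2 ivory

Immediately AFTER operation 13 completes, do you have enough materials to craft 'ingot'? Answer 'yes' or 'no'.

Answer: yes

Derivation:
After 1 (gather 5 ivory): ivory=5
After 2 (craft ingot): ingot=2 ivory=4
After 3 (gather 5 ivory): ingot=2 ivory=9
After 4 (craft ingot): ingot=4 ivory=8
After 5 (gather 3 cobalt): cobalt=3 ingot=4 ivory=8
After 6 (craft cart): cart=2 cobalt=1 ingot=4 ivory=8
After 7 (craft ingot): cart=2 cobalt=1 ingot=6 ivory=7
After 8 (craft ingot): cart=2 cobalt=1 ingot=8 ivory=6
After 9 (craft ingot): cart=2 cobalt=1 ingot=10 ivory=5
After 10 (craft ingot): cart=2 cobalt=1 ingot=12 ivory=4
After 11 (craft ingot): cart=2 cobalt=1 ingot=14 ivory=3
After 12 (consume 1 cart): cart=1 cobalt=1 ingot=14 ivory=3
After 13 (craft ingot): cart=1 cobalt=1 ingot=16 ivory=2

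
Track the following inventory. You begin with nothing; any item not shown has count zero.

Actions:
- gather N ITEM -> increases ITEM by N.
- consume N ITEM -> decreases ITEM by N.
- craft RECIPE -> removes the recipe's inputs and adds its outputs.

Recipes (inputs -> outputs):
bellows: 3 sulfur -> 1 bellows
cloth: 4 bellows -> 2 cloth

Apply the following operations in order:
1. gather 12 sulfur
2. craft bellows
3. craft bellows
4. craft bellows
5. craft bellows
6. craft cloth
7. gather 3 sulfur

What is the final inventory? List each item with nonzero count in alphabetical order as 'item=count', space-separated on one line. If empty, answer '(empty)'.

Answer: cloth=2 sulfur=3

Derivation:
After 1 (gather 12 sulfur): sulfur=12
After 2 (craft bellows): bellows=1 sulfur=9
After 3 (craft bellows): bellows=2 sulfur=6
After 4 (craft bellows): bellows=3 sulfur=3
After 5 (craft bellows): bellows=4
After 6 (craft cloth): cloth=2
After 7 (gather 3 sulfur): cloth=2 sulfur=3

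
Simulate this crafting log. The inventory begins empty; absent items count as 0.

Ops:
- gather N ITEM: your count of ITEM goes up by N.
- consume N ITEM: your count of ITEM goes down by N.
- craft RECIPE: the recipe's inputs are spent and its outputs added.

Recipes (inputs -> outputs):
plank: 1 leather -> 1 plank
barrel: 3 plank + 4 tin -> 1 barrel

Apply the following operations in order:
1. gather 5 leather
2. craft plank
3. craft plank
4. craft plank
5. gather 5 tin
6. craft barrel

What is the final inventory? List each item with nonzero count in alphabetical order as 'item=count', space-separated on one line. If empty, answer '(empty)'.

Answer: barrel=1 leather=2 tin=1

Derivation:
After 1 (gather 5 leather): leather=5
After 2 (craft plank): leather=4 plank=1
After 3 (craft plank): leather=3 plank=2
After 4 (craft plank): leather=2 plank=3
After 5 (gather 5 tin): leather=2 plank=3 tin=5
After 6 (craft barrel): barrel=1 leather=2 tin=1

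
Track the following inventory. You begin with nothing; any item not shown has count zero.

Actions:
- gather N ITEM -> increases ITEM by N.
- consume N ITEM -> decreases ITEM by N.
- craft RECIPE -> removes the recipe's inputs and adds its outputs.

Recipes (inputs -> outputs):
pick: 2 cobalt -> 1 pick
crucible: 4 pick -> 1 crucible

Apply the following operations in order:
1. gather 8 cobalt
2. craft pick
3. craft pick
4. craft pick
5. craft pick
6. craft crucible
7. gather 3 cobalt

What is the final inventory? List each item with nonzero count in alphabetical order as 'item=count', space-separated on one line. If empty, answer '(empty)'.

Answer: cobalt=3 crucible=1

Derivation:
After 1 (gather 8 cobalt): cobalt=8
After 2 (craft pick): cobalt=6 pick=1
After 3 (craft pick): cobalt=4 pick=2
After 4 (craft pick): cobalt=2 pick=3
After 5 (craft pick): pick=4
After 6 (craft crucible): crucible=1
After 7 (gather 3 cobalt): cobalt=3 crucible=1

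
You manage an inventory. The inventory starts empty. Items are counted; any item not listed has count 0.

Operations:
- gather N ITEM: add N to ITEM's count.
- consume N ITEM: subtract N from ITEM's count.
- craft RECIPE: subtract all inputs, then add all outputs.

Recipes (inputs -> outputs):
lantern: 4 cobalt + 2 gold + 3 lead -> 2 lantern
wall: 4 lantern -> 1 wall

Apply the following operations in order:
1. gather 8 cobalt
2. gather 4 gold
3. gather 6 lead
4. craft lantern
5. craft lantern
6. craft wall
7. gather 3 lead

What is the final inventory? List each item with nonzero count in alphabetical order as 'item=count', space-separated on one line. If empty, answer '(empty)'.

After 1 (gather 8 cobalt): cobalt=8
After 2 (gather 4 gold): cobalt=8 gold=4
After 3 (gather 6 lead): cobalt=8 gold=4 lead=6
After 4 (craft lantern): cobalt=4 gold=2 lantern=2 lead=3
After 5 (craft lantern): lantern=4
After 6 (craft wall): wall=1
After 7 (gather 3 lead): lead=3 wall=1

Answer: lead=3 wall=1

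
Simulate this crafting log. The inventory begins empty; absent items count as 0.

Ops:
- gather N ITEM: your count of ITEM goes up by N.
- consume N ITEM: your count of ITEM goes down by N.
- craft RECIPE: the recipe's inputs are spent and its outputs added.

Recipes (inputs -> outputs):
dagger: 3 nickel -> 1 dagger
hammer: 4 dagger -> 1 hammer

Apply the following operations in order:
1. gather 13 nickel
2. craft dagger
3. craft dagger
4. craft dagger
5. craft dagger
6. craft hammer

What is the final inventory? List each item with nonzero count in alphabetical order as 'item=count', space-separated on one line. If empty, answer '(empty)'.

Answer: hammer=1 nickel=1

Derivation:
After 1 (gather 13 nickel): nickel=13
After 2 (craft dagger): dagger=1 nickel=10
After 3 (craft dagger): dagger=2 nickel=7
After 4 (craft dagger): dagger=3 nickel=4
After 5 (craft dagger): dagger=4 nickel=1
After 6 (craft hammer): hammer=1 nickel=1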